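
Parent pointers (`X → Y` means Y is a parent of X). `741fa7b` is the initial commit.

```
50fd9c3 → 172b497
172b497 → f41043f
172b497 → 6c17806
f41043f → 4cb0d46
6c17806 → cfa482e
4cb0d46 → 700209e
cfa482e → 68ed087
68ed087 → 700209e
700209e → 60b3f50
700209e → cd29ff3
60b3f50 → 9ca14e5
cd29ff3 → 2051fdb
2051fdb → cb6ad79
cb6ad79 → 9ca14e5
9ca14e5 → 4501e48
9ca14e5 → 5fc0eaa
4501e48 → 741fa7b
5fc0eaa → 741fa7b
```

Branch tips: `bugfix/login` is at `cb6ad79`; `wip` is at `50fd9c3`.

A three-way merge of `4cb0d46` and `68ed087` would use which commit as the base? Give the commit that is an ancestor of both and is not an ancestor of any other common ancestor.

700209e

Ancestors of 4cb0d46: {2051fdb, 4501e48, 4cb0d46, 5fc0eaa, 60b3f50, 700209e, 741fa7b, 9ca14e5, cb6ad79, cd29ff3}.
Ancestors of 68ed087: {2051fdb, 4501e48, 5fc0eaa, 60b3f50, 68ed087, 700209e, 741fa7b, 9ca14e5, cb6ad79, cd29ff3}.
Common ancestors: {2051fdb, 4501e48, 5fc0eaa, 60b3f50, 700209e, 741fa7b, 9ca14e5, cb6ad79, cd29ff3}.
Among these, 700209e is not an ancestor of any other common ancestor — it is the merge base.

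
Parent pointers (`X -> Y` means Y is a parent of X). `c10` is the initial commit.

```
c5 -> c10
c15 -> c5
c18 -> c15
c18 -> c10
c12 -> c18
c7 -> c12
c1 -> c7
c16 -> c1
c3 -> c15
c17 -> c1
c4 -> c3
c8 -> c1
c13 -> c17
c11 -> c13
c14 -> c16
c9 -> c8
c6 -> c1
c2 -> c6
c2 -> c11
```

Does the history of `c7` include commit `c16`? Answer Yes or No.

Ancestors of c7: {c10, c12, c15, c18, c5, c7}.
c16 is not in that set, so it is not an ancestor of c7.

No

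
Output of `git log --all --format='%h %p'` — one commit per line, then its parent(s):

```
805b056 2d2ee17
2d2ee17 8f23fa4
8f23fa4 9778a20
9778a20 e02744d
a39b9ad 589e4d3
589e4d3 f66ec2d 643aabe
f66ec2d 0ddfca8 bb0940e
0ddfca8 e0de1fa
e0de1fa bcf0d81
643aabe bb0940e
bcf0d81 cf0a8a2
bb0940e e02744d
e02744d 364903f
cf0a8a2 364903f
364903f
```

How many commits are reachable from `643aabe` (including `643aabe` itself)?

4

Walking parent pointers from 643aabe: reachable set = {364903f, 643aabe, bb0940e, e02744d}.
That is 4 commits.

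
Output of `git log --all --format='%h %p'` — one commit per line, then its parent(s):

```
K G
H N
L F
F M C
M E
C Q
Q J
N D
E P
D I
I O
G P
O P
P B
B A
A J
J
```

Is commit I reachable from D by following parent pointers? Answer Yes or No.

Yes

Ancestors of D (commits reachable by following parents): {A, B, D, I, J, O, P}.
I is in that set, so it is an ancestor of D.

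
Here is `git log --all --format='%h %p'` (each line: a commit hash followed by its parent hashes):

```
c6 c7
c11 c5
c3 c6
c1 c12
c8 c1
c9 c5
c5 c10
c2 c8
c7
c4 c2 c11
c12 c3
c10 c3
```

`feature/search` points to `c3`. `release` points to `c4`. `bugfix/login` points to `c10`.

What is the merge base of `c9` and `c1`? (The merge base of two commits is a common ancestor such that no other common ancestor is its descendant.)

c3

Ancestors of c9: {c10, c3, c5, c6, c7, c9}.
Ancestors of c1: {c1, c12, c3, c6, c7}.
Common ancestors: {c3, c6, c7}.
Among these, c3 is not an ancestor of any other common ancestor — it is the merge base.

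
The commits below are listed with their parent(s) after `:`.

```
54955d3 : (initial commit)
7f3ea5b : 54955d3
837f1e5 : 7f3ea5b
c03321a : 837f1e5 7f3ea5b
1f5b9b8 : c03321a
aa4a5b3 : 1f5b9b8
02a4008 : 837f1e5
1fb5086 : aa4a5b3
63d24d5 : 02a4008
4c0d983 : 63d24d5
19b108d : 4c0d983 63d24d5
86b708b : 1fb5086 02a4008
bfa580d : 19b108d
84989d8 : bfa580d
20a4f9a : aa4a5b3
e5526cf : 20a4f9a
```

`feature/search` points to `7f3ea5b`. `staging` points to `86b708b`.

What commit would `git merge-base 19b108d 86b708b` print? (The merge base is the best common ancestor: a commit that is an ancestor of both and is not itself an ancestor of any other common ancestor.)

Ancestors of 19b108d: {02a4008, 19b108d, 4c0d983, 54955d3, 63d24d5, 7f3ea5b, 837f1e5}.
Ancestors of 86b708b: {02a4008, 1f5b9b8, 1fb5086, 54955d3, 7f3ea5b, 837f1e5, 86b708b, aa4a5b3, c03321a}.
Common ancestors: {02a4008, 54955d3, 7f3ea5b, 837f1e5}.
Among these, 02a4008 is not an ancestor of any other common ancestor — it is the merge base.

02a4008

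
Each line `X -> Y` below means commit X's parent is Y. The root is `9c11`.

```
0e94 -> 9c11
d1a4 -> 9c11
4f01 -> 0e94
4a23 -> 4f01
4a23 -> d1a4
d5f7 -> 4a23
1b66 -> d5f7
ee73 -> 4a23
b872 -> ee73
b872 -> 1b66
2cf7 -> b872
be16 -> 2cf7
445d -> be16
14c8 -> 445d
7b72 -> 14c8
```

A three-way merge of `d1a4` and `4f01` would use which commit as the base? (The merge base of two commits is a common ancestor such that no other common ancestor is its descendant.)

Ancestors of d1a4: {9c11, d1a4}.
Ancestors of 4f01: {0e94, 4f01, 9c11}.
Common ancestors: {9c11}.
The only common ancestor is 9c11, so it is the merge base.

9c11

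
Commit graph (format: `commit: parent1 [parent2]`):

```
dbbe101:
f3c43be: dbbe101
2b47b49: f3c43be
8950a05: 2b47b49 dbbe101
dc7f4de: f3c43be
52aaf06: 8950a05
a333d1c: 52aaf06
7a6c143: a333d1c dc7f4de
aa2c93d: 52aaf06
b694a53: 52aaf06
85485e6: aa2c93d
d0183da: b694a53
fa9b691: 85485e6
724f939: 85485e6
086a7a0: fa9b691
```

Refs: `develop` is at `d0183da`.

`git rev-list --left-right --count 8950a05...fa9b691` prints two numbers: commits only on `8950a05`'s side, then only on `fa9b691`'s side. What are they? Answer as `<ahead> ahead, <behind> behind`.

Reachable from 8950a05: {2b47b49, 8950a05, dbbe101, f3c43be}.
Reachable from fa9b691: {2b47b49, 52aaf06, 85485e6, 8950a05, aa2c93d, dbbe101, f3c43be, fa9b691}.
Only in 8950a05's history (ahead): {} — 0.
Only in fa9b691's history (behind): {52aaf06, 85485e6, aa2c93d, fa9b691} — 4.

0 ahead, 4 behind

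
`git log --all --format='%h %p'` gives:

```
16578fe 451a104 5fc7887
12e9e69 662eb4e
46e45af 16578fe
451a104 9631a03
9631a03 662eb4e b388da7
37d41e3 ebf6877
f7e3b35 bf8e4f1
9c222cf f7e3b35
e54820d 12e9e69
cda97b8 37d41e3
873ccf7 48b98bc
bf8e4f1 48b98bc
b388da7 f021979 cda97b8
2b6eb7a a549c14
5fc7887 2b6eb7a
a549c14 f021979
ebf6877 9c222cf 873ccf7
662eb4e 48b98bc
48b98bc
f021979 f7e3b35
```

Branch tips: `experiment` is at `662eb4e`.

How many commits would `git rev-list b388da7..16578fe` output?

Reachable from 16578fe: {16578fe, 2b6eb7a, 37d41e3, 451a104, 48b98bc, 5fc7887, 662eb4e, 873ccf7, 9631a03, 9c222cf, a549c14, b388da7, bf8e4f1, cda97b8, ebf6877, f021979, f7e3b35}.
Reachable from b388da7: {37d41e3, 48b98bc, 873ccf7, 9c222cf, b388da7, bf8e4f1, cda97b8, ebf6877, f021979, f7e3b35}.
In 16578fe's history but not b388da7's: {16578fe, 2b6eb7a, 451a104, 5fc7887, 662eb4e, 9631a03, a549c14} — 7 commits.

7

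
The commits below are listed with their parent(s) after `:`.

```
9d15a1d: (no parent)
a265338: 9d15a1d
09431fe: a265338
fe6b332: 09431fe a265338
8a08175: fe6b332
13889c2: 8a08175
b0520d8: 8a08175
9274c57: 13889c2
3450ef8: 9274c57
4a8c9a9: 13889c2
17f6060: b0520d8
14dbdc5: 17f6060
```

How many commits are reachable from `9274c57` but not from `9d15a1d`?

6

Reachable from 9274c57: {09431fe, 13889c2, 8a08175, 9274c57, 9d15a1d, a265338, fe6b332}.
Reachable from 9d15a1d: {9d15a1d}.
In 9274c57's history but not 9d15a1d's: {09431fe, 13889c2, 8a08175, 9274c57, a265338, fe6b332} — 6 commits.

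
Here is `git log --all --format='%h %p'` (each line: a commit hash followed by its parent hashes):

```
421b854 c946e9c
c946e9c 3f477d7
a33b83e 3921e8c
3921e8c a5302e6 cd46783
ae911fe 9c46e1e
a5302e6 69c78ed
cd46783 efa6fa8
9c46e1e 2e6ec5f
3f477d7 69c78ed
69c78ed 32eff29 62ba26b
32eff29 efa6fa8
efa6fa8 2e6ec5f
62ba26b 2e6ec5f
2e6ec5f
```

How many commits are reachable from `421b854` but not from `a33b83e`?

3

Reachable from 421b854: {2e6ec5f, 32eff29, 3f477d7, 421b854, 62ba26b, 69c78ed, c946e9c, efa6fa8}.
Reachable from a33b83e: {2e6ec5f, 32eff29, 3921e8c, 62ba26b, 69c78ed, a33b83e, a5302e6, cd46783, efa6fa8}.
In 421b854's history but not a33b83e's: {3f477d7, 421b854, c946e9c} — 3 commits.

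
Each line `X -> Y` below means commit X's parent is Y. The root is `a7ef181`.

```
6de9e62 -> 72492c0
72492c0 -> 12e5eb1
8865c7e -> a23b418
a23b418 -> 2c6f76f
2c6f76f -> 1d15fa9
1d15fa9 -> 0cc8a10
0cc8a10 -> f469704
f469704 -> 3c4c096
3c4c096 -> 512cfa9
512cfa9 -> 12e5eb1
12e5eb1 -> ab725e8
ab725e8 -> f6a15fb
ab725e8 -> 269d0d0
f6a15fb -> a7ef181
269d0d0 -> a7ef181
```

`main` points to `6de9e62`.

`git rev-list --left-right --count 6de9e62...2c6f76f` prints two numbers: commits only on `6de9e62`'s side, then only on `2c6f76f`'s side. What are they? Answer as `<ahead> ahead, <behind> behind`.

2 ahead, 6 behind

Reachable from 6de9e62: {12e5eb1, 269d0d0, 6de9e62, 72492c0, a7ef181, ab725e8, f6a15fb}.
Reachable from 2c6f76f: {0cc8a10, 12e5eb1, 1d15fa9, 269d0d0, 2c6f76f, 3c4c096, 512cfa9, a7ef181, ab725e8, f469704, f6a15fb}.
Only in 6de9e62's history (ahead): {6de9e62, 72492c0} — 2.
Only in 2c6f76f's history (behind): {0cc8a10, 1d15fa9, 2c6f76f, 3c4c096, 512cfa9, f469704} — 6.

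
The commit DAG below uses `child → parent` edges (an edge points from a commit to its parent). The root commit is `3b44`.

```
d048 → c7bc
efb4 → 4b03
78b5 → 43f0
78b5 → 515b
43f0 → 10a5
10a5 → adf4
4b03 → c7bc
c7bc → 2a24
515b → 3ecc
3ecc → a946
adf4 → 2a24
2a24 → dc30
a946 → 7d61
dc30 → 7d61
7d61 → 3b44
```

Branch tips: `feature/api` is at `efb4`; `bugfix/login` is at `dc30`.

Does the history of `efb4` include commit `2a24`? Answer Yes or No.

Ancestors of efb4 (commits reachable by following parents): {2a24, 3b44, 4b03, 7d61, c7bc, dc30, efb4}.
2a24 is in that set, so it is an ancestor of efb4.

Yes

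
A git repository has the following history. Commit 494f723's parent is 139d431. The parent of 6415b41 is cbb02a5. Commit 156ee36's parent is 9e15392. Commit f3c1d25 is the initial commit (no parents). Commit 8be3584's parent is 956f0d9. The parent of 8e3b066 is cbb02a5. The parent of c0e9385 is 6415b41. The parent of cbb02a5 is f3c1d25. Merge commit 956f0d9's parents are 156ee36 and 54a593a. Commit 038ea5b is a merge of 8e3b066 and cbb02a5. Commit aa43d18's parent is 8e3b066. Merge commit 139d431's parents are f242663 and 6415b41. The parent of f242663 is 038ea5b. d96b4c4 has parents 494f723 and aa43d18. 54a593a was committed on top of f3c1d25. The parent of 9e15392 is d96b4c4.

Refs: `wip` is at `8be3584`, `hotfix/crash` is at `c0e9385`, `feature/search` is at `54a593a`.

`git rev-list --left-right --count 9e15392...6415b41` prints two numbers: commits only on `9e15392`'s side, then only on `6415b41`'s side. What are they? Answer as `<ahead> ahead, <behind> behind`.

8 ahead, 0 behind

Reachable from 9e15392: {038ea5b, 139d431, 494f723, 6415b41, 8e3b066, 9e15392, aa43d18, cbb02a5, d96b4c4, f242663, f3c1d25}.
Reachable from 6415b41: {6415b41, cbb02a5, f3c1d25}.
Only in 9e15392's history (ahead): {038ea5b, 139d431, 494f723, 8e3b066, 9e15392, aa43d18, d96b4c4, f242663} — 8.
Only in 6415b41's history (behind): {} — 0.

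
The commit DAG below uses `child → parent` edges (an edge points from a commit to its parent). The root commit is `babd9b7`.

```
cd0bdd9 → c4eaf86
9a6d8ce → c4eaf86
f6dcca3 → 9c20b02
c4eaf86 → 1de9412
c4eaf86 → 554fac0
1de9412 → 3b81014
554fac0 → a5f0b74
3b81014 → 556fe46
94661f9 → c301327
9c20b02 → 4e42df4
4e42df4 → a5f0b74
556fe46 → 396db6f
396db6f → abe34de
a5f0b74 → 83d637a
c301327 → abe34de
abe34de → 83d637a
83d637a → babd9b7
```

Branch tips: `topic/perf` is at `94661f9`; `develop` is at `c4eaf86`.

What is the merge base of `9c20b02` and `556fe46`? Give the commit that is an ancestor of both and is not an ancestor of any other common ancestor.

Ancestors of 9c20b02: {4e42df4, 83d637a, 9c20b02, a5f0b74, babd9b7}.
Ancestors of 556fe46: {396db6f, 556fe46, 83d637a, abe34de, babd9b7}.
Common ancestors: {83d637a, babd9b7}.
Among these, 83d637a is not an ancestor of any other common ancestor — it is the merge base.

83d637a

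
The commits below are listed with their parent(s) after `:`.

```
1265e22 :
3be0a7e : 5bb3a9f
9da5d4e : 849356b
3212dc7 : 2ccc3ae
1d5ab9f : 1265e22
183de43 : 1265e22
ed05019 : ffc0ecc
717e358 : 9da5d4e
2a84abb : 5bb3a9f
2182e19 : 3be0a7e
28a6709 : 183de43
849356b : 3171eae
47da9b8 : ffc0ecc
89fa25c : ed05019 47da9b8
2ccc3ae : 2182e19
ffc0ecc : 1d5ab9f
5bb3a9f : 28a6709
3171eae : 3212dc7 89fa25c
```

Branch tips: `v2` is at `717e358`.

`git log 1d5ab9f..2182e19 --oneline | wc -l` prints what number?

5

Reachable from 2182e19: {1265e22, 183de43, 2182e19, 28a6709, 3be0a7e, 5bb3a9f}.
Reachable from 1d5ab9f: {1265e22, 1d5ab9f}.
In 2182e19's history but not 1d5ab9f's: {183de43, 2182e19, 28a6709, 3be0a7e, 5bb3a9f} — 5 commits.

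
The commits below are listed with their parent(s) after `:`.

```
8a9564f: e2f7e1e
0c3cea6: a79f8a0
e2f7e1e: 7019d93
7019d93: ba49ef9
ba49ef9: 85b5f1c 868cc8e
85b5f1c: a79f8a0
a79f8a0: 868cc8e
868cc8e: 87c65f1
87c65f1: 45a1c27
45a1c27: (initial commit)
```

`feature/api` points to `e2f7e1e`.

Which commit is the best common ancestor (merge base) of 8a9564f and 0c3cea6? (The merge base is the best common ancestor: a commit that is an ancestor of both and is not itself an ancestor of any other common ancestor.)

a79f8a0

Ancestors of 8a9564f: {45a1c27, 7019d93, 85b5f1c, 868cc8e, 87c65f1, 8a9564f, a79f8a0, ba49ef9, e2f7e1e}.
Ancestors of 0c3cea6: {0c3cea6, 45a1c27, 868cc8e, 87c65f1, a79f8a0}.
Common ancestors: {45a1c27, 868cc8e, 87c65f1, a79f8a0}.
Among these, a79f8a0 is not an ancestor of any other common ancestor — it is the merge base.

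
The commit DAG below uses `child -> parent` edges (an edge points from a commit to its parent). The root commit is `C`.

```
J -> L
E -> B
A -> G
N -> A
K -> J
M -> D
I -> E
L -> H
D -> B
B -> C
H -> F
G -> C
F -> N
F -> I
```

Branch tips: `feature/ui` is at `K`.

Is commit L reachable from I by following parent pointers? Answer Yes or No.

Ancestors of I: {B, C, E, I}.
L is not in that set, so it is not an ancestor of I.

No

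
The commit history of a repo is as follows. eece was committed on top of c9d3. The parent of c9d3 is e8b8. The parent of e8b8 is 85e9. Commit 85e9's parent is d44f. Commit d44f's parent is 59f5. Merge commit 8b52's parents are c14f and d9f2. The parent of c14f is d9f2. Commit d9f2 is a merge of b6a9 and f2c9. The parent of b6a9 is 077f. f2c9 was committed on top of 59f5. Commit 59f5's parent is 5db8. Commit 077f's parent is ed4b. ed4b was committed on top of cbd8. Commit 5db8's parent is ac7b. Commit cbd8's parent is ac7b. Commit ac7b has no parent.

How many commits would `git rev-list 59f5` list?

3

Walking parent pointers from 59f5: reachable set = {59f5, 5db8, ac7b}.
That is 3 commits.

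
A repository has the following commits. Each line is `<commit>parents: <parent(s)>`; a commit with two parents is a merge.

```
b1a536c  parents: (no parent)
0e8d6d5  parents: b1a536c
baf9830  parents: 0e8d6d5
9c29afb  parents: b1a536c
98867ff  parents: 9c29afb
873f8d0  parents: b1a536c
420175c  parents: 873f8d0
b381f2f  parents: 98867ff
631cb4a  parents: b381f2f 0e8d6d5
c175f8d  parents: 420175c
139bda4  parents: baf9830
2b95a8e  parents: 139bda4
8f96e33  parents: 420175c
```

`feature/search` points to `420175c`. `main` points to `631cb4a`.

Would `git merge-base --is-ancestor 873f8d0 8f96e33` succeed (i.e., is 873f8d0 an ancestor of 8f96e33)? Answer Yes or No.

Ancestors of 8f96e33 (commits reachable by following parents): {420175c, 873f8d0, 8f96e33, b1a536c}.
873f8d0 is in that set, so it is an ancestor of 8f96e33.

Yes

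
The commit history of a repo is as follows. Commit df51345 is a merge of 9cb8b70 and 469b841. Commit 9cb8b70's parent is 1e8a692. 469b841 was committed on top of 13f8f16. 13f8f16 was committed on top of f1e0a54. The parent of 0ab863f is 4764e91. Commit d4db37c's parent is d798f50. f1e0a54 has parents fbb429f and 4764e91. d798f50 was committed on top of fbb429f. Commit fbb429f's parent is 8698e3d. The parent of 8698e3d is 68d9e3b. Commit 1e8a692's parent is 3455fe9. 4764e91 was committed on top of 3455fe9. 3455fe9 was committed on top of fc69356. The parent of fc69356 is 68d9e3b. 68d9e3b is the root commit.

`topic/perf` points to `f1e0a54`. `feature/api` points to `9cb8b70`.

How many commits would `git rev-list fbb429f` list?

3

Walking parent pointers from fbb429f: reachable set = {68d9e3b, 8698e3d, fbb429f}.
That is 3 commits.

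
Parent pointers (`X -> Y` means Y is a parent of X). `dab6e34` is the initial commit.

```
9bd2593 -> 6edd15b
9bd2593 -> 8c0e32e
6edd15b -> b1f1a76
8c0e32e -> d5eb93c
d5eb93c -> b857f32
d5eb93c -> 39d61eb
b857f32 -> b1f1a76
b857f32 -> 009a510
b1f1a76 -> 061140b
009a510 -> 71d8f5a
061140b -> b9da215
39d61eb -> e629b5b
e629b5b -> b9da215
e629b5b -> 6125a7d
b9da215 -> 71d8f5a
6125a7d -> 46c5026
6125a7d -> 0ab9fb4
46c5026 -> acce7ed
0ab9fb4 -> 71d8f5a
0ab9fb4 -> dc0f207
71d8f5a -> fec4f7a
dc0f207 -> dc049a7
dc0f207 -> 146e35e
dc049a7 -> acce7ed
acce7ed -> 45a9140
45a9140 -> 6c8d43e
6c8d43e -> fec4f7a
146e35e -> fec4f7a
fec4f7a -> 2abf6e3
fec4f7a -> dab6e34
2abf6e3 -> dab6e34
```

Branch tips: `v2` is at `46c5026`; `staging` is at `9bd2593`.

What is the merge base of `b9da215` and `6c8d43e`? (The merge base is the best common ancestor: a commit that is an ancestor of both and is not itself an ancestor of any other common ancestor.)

Ancestors of b9da215: {2abf6e3, 71d8f5a, b9da215, dab6e34, fec4f7a}.
Ancestors of 6c8d43e: {2abf6e3, 6c8d43e, dab6e34, fec4f7a}.
Common ancestors: {2abf6e3, dab6e34, fec4f7a}.
Among these, fec4f7a is not an ancestor of any other common ancestor — it is the merge base.

fec4f7a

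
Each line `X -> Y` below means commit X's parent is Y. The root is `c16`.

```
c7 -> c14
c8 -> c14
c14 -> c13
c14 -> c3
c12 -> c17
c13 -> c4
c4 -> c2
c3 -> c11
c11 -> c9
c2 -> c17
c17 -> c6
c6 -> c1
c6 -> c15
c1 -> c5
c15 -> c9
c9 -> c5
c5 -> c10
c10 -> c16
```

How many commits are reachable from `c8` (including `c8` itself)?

15

Walking parent pointers from c8: reachable set = {c1, c10, c11, c13, c14, c15, c16, c17, c2, c3, c4, c5, c6, c8, c9}.
That is 15 commits.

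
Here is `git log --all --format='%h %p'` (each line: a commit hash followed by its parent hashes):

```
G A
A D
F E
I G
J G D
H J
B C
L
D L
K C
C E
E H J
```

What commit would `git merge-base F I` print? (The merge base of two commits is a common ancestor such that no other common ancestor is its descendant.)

G

Ancestors of F: {A, D, E, F, G, H, J, L}.
Ancestors of I: {A, D, G, I, L}.
Common ancestors: {A, D, G, L}.
Among these, G is not an ancestor of any other common ancestor — it is the merge base.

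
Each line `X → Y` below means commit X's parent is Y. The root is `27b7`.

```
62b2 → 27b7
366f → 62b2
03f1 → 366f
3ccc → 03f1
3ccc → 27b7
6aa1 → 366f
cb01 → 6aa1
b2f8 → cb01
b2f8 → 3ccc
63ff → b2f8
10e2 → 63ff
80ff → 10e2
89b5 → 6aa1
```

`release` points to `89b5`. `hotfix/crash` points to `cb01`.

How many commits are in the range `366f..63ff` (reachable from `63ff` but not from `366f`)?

6

Reachable from 63ff: {03f1, 27b7, 366f, 3ccc, 62b2, 63ff, 6aa1, b2f8, cb01}.
Reachable from 366f: {27b7, 366f, 62b2}.
In 63ff's history but not 366f's: {03f1, 3ccc, 63ff, 6aa1, b2f8, cb01} — 6 commits.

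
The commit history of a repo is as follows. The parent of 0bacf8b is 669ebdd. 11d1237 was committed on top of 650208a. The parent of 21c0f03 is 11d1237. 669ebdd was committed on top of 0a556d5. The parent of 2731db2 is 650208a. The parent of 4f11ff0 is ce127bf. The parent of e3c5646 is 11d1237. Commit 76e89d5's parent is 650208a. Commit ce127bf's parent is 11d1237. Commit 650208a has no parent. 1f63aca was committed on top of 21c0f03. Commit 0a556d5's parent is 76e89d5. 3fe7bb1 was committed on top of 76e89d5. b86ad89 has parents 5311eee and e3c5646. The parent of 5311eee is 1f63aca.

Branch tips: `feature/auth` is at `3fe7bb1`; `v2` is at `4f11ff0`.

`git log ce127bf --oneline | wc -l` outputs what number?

Walking parent pointers from ce127bf: reachable set = {11d1237, 650208a, ce127bf}.
That is 3 commits.

3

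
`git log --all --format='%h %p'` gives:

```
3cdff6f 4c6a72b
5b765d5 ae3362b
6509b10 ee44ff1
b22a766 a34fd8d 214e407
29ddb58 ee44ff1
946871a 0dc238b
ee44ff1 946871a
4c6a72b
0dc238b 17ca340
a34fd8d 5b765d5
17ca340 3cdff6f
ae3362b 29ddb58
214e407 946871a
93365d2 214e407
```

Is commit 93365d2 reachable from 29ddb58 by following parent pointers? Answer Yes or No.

No

Ancestors of 29ddb58: {0dc238b, 17ca340, 29ddb58, 3cdff6f, 4c6a72b, 946871a, ee44ff1}.
93365d2 is not in that set, so it is not an ancestor of 29ddb58.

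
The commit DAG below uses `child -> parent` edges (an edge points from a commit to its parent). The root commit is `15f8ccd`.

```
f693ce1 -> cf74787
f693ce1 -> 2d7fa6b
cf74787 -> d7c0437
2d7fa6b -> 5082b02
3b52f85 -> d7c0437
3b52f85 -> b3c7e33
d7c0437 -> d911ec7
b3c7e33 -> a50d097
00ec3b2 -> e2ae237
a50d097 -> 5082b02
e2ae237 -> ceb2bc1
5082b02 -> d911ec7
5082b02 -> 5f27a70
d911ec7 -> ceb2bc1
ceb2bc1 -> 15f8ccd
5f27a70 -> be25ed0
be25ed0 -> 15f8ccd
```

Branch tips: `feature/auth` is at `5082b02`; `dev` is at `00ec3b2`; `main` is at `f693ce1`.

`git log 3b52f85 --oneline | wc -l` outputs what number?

10

Walking parent pointers from 3b52f85: reachable set = {15f8ccd, 3b52f85, 5082b02, 5f27a70, a50d097, b3c7e33, be25ed0, ceb2bc1, d7c0437, d911ec7}.
That is 10 commits.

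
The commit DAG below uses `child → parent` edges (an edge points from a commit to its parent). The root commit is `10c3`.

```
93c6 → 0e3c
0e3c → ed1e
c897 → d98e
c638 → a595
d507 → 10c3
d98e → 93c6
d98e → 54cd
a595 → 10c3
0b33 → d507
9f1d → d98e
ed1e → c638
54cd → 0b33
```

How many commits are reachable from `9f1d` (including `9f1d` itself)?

11

Walking parent pointers from 9f1d: reachable set = {0b33, 0e3c, 10c3, 54cd, 93c6, 9f1d, a595, c638, d507, d98e, ed1e}.
That is 11 commits.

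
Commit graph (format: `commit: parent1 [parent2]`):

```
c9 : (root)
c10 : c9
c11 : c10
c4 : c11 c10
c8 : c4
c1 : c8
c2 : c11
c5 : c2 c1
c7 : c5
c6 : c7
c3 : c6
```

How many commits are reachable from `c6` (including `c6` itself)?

10

Walking parent pointers from c6: reachable set = {c1, c10, c11, c2, c4, c5, c6, c7, c8, c9}.
That is 10 commits.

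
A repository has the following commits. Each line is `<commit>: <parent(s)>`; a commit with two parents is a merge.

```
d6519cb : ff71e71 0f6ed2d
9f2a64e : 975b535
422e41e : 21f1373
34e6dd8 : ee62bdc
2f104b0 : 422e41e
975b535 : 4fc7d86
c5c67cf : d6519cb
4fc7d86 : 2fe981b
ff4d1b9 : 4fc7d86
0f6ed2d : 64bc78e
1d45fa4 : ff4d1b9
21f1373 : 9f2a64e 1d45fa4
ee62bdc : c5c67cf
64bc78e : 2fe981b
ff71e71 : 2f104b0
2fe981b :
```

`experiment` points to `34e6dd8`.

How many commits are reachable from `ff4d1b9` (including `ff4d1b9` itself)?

3

Walking parent pointers from ff4d1b9: reachable set = {2fe981b, 4fc7d86, ff4d1b9}.
That is 3 commits.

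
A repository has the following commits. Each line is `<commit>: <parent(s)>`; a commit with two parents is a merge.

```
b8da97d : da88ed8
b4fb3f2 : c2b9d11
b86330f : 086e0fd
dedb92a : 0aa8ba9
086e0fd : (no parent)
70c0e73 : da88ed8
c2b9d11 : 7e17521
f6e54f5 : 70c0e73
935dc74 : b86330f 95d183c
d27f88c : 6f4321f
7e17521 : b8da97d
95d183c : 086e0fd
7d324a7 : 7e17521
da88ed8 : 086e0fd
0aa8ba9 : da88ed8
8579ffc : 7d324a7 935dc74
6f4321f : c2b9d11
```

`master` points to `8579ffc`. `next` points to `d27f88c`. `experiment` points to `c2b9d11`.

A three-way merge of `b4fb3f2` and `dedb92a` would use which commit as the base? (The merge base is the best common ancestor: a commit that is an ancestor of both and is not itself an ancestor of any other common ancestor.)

da88ed8

Ancestors of b4fb3f2: {086e0fd, 7e17521, b4fb3f2, b8da97d, c2b9d11, da88ed8}.
Ancestors of dedb92a: {086e0fd, 0aa8ba9, da88ed8, dedb92a}.
Common ancestors: {086e0fd, da88ed8}.
Among these, da88ed8 is not an ancestor of any other common ancestor — it is the merge base.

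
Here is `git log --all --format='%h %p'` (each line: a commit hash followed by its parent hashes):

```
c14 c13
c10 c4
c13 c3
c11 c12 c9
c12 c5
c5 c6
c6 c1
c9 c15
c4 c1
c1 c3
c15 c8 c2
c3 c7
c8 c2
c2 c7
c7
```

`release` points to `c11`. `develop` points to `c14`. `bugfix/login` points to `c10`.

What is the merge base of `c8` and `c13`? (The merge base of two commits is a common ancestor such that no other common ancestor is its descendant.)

c7

Ancestors of c8: {c2, c7, c8}.
Ancestors of c13: {c13, c3, c7}.
Common ancestors: {c7}.
The only common ancestor is c7, so it is the merge base.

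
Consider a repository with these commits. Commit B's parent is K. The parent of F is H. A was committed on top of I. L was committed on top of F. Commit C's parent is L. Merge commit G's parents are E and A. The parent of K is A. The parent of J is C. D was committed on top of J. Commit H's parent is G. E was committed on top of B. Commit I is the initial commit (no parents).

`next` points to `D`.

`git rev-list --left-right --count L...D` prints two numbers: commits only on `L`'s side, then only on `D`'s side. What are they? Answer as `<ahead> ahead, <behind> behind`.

0 ahead, 3 behind

Reachable from L: {A, B, E, F, G, H, I, K, L}.
Reachable from D: {A, B, C, D, E, F, G, H, I, J, K, L}.
Only in L's history (ahead): {} — 0.
Only in D's history (behind): {C, D, J} — 3.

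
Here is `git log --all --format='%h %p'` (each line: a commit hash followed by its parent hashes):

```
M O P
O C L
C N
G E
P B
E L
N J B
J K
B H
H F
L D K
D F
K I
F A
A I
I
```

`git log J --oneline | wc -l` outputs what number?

3

Walking parent pointers from J: reachable set = {I, J, K}.
That is 3 commits.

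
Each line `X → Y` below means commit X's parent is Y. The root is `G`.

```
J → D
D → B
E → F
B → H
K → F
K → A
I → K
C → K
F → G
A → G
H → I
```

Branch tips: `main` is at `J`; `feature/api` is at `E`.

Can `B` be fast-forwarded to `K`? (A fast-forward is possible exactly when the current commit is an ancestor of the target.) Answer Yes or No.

A fast-forward from B to K is possible iff B is an ancestor of K.
Ancestors of K: {A, F, G, K}.
B is not among them, so fast-forward is not possible.

No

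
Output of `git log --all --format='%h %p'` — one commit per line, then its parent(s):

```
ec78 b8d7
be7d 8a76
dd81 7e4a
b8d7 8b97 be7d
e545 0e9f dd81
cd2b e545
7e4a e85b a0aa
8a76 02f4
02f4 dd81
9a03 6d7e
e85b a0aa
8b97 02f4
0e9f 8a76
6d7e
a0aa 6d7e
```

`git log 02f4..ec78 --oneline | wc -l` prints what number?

5

Reachable from ec78: {02f4, 6d7e, 7e4a, 8a76, 8b97, a0aa, b8d7, be7d, dd81, e85b, ec78}.
Reachable from 02f4: {02f4, 6d7e, 7e4a, a0aa, dd81, e85b}.
In ec78's history but not 02f4's: {8a76, 8b97, b8d7, be7d, ec78} — 5 commits.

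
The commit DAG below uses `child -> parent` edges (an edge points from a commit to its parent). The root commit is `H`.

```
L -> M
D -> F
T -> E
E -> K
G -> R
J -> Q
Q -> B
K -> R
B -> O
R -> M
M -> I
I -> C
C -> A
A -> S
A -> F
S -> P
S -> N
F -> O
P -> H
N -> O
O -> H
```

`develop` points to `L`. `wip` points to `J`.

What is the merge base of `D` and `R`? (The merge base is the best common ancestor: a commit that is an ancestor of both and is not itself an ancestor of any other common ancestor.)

F

Ancestors of D: {D, F, H, O}.
Ancestors of R: {A, C, F, H, I, M, N, O, P, R, S}.
Common ancestors: {F, H, O}.
Among these, F is not an ancestor of any other common ancestor — it is the merge base.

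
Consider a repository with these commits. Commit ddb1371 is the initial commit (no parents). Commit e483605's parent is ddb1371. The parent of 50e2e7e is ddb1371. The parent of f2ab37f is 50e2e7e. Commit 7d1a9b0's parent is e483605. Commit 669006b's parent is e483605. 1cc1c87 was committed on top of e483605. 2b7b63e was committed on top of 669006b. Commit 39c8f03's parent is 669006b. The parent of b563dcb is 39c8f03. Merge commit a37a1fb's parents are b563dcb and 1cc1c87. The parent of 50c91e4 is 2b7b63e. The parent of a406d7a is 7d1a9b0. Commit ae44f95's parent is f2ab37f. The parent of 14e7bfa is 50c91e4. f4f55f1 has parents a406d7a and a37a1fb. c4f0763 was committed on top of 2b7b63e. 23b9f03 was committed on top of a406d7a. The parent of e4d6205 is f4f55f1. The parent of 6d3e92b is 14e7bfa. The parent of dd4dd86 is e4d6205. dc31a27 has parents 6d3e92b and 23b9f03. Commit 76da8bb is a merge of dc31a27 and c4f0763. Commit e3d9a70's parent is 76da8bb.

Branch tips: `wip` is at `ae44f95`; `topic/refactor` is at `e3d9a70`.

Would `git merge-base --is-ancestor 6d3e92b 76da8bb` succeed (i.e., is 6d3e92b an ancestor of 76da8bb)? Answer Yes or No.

Ancestors of 76da8bb (commits reachable by following parents): {14e7bfa, 23b9f03, 2b7b63e, 50c91e4, 669006b, 6d3e92b, 76da8bb, 7d1a9b0, a406d7a, c4f0763, dc31a27, ddb1371, e483605}.
6d3e92b is in that set, so it is an ancestor of 76da8bb.

Yes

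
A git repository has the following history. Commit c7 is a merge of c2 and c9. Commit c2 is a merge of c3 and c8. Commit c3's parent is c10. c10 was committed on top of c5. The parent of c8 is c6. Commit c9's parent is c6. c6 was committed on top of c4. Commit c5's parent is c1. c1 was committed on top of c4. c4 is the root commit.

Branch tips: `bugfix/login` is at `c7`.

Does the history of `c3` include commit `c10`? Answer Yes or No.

Yes

Ancestors of c3 (commits reachable by following parents): {c1, c10, c3, c4, c5}.
c10 is in that set, so it is an ancestor of c3.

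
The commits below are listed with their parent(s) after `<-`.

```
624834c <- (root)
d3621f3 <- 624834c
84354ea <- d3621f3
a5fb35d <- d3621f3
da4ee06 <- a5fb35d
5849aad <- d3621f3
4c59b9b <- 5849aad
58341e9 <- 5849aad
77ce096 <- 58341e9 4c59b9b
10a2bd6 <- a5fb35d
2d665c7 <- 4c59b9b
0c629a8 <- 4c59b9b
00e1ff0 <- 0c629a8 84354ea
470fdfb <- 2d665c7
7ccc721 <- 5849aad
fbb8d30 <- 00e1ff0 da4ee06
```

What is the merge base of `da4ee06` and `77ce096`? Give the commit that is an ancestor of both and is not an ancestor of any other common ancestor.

d3621f3

Ancestors of da4ee06: {624834c, a5fb35d, d3621f3, da4ee06}.
Ancestors of 77ce096: {4c59b9b, 58341e9, 5849aad, 624834c, 77ce096, d3621f3}.
Common ancestors: {624834c, d3621f3}.
Among these, d3621f3 is not an ancestor of any other common ancestor — it is the merge base.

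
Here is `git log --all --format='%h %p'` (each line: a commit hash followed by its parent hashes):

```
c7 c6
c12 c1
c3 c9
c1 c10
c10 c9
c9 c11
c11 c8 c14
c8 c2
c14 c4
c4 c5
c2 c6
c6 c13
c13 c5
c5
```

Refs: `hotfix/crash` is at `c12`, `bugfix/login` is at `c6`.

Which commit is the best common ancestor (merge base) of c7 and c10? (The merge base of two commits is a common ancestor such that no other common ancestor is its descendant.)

Ancestors of c7: {c13, c5, c6, c7}.
Ancestors of c10: {c10, c11, c13, c14, c2, c4, c5, c6, c8, c9}.
Common ancestors: {c13, c5, c6}.
Among these, c6 is not an ancestor of any other common ancestor — it is the merge base.

c6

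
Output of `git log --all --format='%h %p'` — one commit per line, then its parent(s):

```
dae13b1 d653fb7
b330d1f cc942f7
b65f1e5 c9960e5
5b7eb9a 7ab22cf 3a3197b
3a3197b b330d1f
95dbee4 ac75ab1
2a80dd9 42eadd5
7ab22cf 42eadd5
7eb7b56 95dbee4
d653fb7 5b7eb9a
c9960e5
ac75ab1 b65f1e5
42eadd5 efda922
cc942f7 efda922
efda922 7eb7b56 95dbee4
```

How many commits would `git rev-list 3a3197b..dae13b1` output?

5

Reachable from dae13b1: {3a3197b, 42eadd5, 5b7eb9a, 7ab22cf, 7eb7b56, 95dbee4, ac75ab1, b330d1f, b65f1e5, c9960e5, cc942f7, d653fb7, dae13b1, efda922}.
Reachable from 3a3197b: {3a3197b, 7eb7b56, 95dbee4, ac75ab1, b330d1f, b65f1e5, c9960e5, cc942f7, efda922}.
In dae13b1's history but not 3a3197b's: {42eadd5, 5b7eb9a, 7ab22cf, d653fb7, dae13b1} — 5 commits.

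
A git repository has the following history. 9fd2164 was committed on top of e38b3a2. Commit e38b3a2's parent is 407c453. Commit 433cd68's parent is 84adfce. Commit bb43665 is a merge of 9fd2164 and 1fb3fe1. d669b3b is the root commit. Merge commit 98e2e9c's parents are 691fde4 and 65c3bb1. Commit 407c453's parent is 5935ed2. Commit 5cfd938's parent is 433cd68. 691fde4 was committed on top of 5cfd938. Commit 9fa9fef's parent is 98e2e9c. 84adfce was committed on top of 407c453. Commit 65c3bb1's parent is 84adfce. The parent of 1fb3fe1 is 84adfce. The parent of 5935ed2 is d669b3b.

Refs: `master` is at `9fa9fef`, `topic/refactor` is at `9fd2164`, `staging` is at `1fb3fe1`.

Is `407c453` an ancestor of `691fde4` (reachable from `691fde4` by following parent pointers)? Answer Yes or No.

Ancestors of 691fde4 (commits reachable by following parents): {407c453, 433cd68, 5935ed2, 5cfd938, 691fde4, 84adfce, d669b3b}.
407c453 is in that set, so it is an ancestor of 691fde4.

Yes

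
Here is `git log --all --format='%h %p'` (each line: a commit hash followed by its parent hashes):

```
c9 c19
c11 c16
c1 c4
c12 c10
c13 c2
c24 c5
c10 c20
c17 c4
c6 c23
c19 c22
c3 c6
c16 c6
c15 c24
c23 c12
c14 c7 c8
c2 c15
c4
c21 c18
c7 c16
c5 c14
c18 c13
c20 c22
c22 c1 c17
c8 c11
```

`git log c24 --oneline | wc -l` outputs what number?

16

Walking parent pointers from c24: reachable set = {c1, c10, c11, c12, c14, c16, c17, c20, c22, c23, c24, c4, c5, c6, c7, c8}.
That is 16 commits.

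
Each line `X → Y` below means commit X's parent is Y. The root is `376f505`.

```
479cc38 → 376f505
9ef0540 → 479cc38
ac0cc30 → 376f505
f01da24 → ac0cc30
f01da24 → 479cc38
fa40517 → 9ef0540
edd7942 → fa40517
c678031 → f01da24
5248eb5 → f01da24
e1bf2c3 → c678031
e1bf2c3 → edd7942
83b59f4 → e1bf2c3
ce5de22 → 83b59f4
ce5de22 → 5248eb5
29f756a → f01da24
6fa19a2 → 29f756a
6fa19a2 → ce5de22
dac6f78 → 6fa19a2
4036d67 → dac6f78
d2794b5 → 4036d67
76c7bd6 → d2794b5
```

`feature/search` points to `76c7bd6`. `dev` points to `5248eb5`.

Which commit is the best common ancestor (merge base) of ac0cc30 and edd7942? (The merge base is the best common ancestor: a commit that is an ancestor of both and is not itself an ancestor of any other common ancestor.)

376f505

Ancestors of ac0cc30: {376f505, ac0cc30}.
Ancestors of edd7942: {376f505, 479cc38, 9ef0540, edd7942, fa40517}.
Common ancestors: {376f505}.
The only common ancestor is 376f505, so it is the merge base.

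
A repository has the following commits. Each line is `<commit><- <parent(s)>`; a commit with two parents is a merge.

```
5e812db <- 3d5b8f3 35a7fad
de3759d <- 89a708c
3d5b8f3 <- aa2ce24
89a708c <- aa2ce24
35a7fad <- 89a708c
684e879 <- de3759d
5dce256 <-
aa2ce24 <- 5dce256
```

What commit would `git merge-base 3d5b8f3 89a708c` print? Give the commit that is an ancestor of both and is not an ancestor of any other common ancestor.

Ancestors of 3d5b8f3: {3d5b8f3, 5dce256, aa2ce24}.
Ancestors of 89a708c: {5dce256, 89a708c, aa2ce24}.
Common ancestors: {5dce256, aa2ce24}.
Among these, aa2ce24 is not an ancestor of any other common ancestor — it is the merge base.

aa2ce24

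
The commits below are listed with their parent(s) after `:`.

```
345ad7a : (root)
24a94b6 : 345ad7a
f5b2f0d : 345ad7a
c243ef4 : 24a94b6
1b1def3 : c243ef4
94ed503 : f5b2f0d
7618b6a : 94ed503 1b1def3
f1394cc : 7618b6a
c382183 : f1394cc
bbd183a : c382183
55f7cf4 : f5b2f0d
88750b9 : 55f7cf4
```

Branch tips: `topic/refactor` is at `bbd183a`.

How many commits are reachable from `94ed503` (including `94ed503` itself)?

3

Walking parent pointers from 94ed503: reachable set = {345ad7a, 94ed503, f5b2f0d}.
That is 3 commits.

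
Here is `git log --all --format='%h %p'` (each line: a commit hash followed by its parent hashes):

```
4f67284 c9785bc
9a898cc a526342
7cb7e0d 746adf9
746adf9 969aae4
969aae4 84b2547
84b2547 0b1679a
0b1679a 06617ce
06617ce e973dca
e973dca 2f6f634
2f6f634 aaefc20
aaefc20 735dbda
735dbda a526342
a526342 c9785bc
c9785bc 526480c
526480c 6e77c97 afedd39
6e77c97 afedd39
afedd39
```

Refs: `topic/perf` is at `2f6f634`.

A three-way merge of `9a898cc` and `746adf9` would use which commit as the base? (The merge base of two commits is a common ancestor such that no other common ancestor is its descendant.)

Ancestors of 9a898cc: {526480c, 6e77c97, 9a898cc, a526342, afedd39, c9785bc}.
Ancestors of 746adf9: {06617ce, 0b1679a, 2f6f634, 526480c, 6e77c97, 735dbda, 746adf9, 84b2547, 969aae4, a526342, aaefc20, afedd39, c9785bc, e973dca}.
Common ancestors: {526480c, 6e77c97, a526342, afedd39, c9785bc}.
Among these, a526342 is not an ancestor of any other common ancestor — it is the merge base.

a526342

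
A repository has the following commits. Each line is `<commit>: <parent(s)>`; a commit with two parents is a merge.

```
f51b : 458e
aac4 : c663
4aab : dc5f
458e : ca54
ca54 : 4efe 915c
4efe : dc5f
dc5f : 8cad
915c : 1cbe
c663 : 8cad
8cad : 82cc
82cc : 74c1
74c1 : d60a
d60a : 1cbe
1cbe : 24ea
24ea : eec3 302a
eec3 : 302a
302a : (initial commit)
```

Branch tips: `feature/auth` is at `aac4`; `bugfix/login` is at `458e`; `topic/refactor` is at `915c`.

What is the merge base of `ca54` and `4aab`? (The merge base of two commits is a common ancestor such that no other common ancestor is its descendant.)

dc5f

Ancestors of ca54: {1cbe, 24ea, 302a, 4efe, 74c1, 82cc, 8cad, 915c, ca54, d60a, dc5f, eec3}.
Ancestors of 4aab: {1cbe, 24ea, 302a, 4aab, 74c1, 82cc, 8cad, d60a, dc5f, eec3}.
Common ancestors: {1cbe, 24ea, 302a, 74c1, 82cc, 8cad, d60a, dc5f, eec3}.
Among these, dc5f is not an ancestor of any other common ancestor — it is the merge base.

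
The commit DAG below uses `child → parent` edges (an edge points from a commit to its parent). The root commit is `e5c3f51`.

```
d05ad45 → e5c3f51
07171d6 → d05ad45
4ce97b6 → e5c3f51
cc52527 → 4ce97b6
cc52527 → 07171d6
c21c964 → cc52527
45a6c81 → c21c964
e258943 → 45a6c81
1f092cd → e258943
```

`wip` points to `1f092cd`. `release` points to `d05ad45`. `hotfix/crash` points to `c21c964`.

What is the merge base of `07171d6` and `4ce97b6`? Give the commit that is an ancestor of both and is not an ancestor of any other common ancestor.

e5c3f51

Ancestors of 07171d6: {07171d6, d05ad45, e5c3f51}.
Ancestors of 4ce97b6: {4ce97b6, e5c3f51}.
Common ancestors: {e5c3f51}.
The only common ancestor is e5c3f51, so it is the merge base.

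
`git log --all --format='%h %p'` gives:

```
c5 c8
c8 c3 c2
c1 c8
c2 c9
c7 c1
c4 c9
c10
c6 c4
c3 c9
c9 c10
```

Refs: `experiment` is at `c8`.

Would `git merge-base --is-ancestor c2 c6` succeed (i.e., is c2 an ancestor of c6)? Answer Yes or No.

Ancestors of c6: {c10, c4, c6, c9}.
c2 is not in that set, so it is not an ancestor of c6.

No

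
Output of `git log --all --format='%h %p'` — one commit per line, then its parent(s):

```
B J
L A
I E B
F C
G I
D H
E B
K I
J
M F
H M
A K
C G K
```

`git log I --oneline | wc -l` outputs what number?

4

Walking parent pointers from I: reachable set = {B, E, I, J}.
That is 4 commits.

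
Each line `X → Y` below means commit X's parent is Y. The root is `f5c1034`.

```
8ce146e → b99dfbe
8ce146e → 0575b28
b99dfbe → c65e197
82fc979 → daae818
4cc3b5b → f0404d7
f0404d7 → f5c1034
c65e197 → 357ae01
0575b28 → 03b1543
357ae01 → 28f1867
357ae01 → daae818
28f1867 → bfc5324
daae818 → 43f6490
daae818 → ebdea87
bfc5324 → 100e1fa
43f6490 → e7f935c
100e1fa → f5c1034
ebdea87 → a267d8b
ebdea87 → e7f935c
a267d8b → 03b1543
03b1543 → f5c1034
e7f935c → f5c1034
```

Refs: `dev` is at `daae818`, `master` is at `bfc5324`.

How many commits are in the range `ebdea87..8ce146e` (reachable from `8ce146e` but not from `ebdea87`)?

Reachable from 8ce146e: {03b1543, 0575b28, 100e1fa, 28f1867, 357ae01, 43f6490, 8ce146e, a267d8b, b99dfbe, bfc5324, c65e197, daae818, e7f935c, ebdea87, f5c1034}.
Reachable from ebdea87: {03b1543, a267d8b, e7f935c, ebdea87, f5c1034}.
In 8ce146e's history but not ebdea87's: {0575b28, 100e1fa, 28f1867, 357ae01, 43f6490, 8ce146e, b99dfbe, bfc5324, c65e197, daae818} — 10 commits.

10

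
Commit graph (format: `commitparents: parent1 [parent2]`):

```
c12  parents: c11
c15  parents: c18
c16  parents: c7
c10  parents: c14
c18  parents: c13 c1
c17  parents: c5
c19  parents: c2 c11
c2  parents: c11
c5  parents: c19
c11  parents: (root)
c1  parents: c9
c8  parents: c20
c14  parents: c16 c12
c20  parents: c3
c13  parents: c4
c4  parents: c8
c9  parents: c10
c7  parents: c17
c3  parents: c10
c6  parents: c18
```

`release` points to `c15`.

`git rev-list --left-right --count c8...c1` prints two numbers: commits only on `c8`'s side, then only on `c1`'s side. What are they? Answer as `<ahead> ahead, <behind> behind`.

3 ahead, 2 behind

Reachable from c8: {c10, c11, c12, c14, c16, c17, c19, c2, c20, c3, c5, c7, c8}.
Reachable from c1: {c1, c10, c11, c12, c14, c16, c17, c19, c2, c5, c7, c9}.
Only in c8's history (ahead): {c20, c3, c8} — 3.
Only in c1's history (behind): {c1, c9} — 2.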